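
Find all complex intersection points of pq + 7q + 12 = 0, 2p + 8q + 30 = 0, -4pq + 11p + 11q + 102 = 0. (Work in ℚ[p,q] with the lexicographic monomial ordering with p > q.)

{(-3, -3)}

Compute a lex Gröbner basis by Buchberger's algorithm.
f_1 = pq + 7q + 12, LT = pq.
f_2 = 2p + 8q + 30, LT = p.
f_3 = -4pq + 11p + 11q + 102, LT = pq.

S(f_1,f_2): lcm = pq. S = -4q² - 8q + 12.
  leading term q²: no divisor's leading term divides it; move -4q² to the remainder.
  leading term q: no divisor's leading term divides it; move -8q to the remainder.
  leading term 1: no divisor's leading term divides it; move 12 to the remainder.
  remainder -4q² - 8q + 12 ≠ 0; add h_4 = -4q² - 8q + 12 to the basis.

S(f_1,f_3): lcm = pq. S = 11/4p + 39/4q + 75/2.
  leading term p: subtract (11/8)·f_2 from 11/4p + 39/4q + 75/2 → -5/4q - 15/4
  leading term q: no divisor's leading term divides it; move -5/4q to the remainder.
  leading term 1: no divisor's leading term divides it; move -15/4 to the remainder.
  remainder -5/4q - 15/4 ≠ 0; add h_5 = -5/4q - 15/4 to the basis.

The other S-polynomials (S(f_2,f_3), S(f_1,h_4), S(f_2,h_4), S(f_3,h_4), S(f_1,h_5), S(f_2,h_5), S(f_3,h_5), S(h_4,h_5)) all reduce to 0 modulo the current basis, so we have a Gröbner basis.
Inter-reduce: drop elements whose leading term is divisible by another's, tail-reduce, and make monic.
Reduced Gröbner basis: {p + 3, q + 3}.

Since the basis is lex-ordered, q + 3 is univariate in q. Its roots are {-3}. Back-substituting each root into the other basis elements fixes the other coordinates.
  q = -3: the earlier basis element becomes p + 3 = 0, giving p = -3 — point (-3, -3).
Check: every point annihilates each of the original generators.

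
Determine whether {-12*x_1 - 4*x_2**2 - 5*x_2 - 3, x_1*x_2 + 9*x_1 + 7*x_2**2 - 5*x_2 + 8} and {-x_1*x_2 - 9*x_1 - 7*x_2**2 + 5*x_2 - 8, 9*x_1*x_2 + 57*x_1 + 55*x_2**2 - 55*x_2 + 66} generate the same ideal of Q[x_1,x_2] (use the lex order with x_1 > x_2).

Yes, the ideals are equal.

Equality of ideals is decidable: compute both reduced Gröbner bases (unique for the ordering) and check whether they agree.
Buchberger on the first generating set:
f_1 = -12*x_1 - 4*x_2**2 - 5*x_2 - 3, LT = x_1.
f_2 = x_1*x_2 + 9*x_1 + 7*x_2**2 - 5*x_2 + 8, LT = x_1*x_2.

S(f_1,f_2): lcm = x_1*x_2. S = -9*x_1 + 1/3*x_2**3 - 79/12*x_2**2 + 21/4*x_2 - 8.
  leading term x_1: subtract (3/4)·f_1 from -9*x_1 + 1/3*x_2**3 - 79/12*x_2**2 + 21/4*x_2 - 8 → 1/3*x_2**3 - 43/12*x_2**2 + 9*x_2 - 23/4
  leading term x_2**3: no divisor's leading term divides it; move 1/3*x_2**3 to the remainder.
  leading term x_2**2: no divisor's leading term divides it; move -43/12*x_2**2 to the remainder.
  leading term x_2: no divisor's leading term divides it; move 9*x_2 to the remainder.
  leading term 1: no divisor's leading term divides it; move -23/4 to the remainder.
  remainder 1/3*x_2**3 - 43/12*x_2**2 + 9*x_2 - 23/4 ≠ 0; add g_3 = 1/3*x_2**3 - 43/12*x_2**2 + 9*x_2 - 23/4 to the basis.

The other S-polynomials (S(f_1,g_3), S(f_2,g_3)) all reduce to 0 modulo the current basis, so we have a Gröbner basis.
Inter-reduce: drop elements whose leading term is divisible by another's, tail-reduce, and make monic.
Reduced Gröbner basis: {x_1 + 1/3*x_2**2 + 5/12*x_2 + 1/4, x_2**3 - 43/4*x_2**2 + 27*x_2 - 69/4}.

Buchberger on the second generating set:
h_1 = -x_1*x_2 - 9*x_1 - 7*x_2**2 + 5*x_2 - 8, LT = x_1*x_2.
h_2 = 9*x_1*x_2 + 57*x_1 + 55*x_2**2 - 55*x_2 + 66, LT = x_1*x_2.

S(h_1,h_2): lcm = x_1*x_2. S = 8/3*x_1 + 8/9*x_2**2 + 10/9*x_2 + 2/3.
  leading term x_1: no divisor's leading term divides it; move 8/3*x_1 to the remainder.
  leading term x_2**2: no divisor's leading term divides it; move 8/9*x_2**2 to the remainder.
  leading term x_2: no divisor's leading term divides it; move 10/9*x_2 to the remainder.
  leading term 1: no divisor's leading term divides it; move 2/3 to the remainder.
  remainder 8/3*x_1 + 8/9*x_2**2 + 10/9*x_2 + 2/3 ≠ 0; add k_3 = 8/3*x_1 + 8/9*x_2**2 + 10/9*x_2 + 2/3 to the basis.

S(h_1,k_3): lcm = x_1*x_2. S = 9*x_1 - 1/3*x_2**3 + 79/12*x_2**2 - 21/4*x_2 + 8.
  leading term x_1: subtract (27/8)·k_3 from 9*x_1 - 1/3*x_2**3 + 79/12*x_2**2 - 21/4*x_2 + 8 → -1/3*x_2**3 + 43/12*x_2**2 - 9*x_2 + 23/4
  leading term x_2**3: no divisor's leading term divides it; move -1/3*x_2**3 to the remainder.
  leading term x_2**2: no divisor's leading term divides it; move 43/12*x_2**2 to the remainder.
  leading term x_2: no divisor's leading term divides it; move -9*x_2 to the remainder.
  leading term 1: no divisor's leading term divides it; move 23/4 to the remainder.
  remainder -1/3*x_2**3 + 43/12*x_2**2 - 9*x_2 + 23/4 ≠ 0; add k_4 = -1/3*x_2**3 + 43/12*x_2**2 - 9*x_2 + 23/4 to the basis.

The other S-polynomials (S(h_2,k_3), S(h_1,k_4), S(h_2,k_4), S(k_3,k_4)) all reduce to 0 modulo the current basis, so we have a Gröbner basis.
Inter-reduce: drop elements whose leading term is divisible by another's, tail-reduce, and make monic.
Reduced Gröbner basis: {x_1 + 1/3*x_2**2 + 5/12*x_2 + 1/4, x_2**3 - 43/4*x_2**2 + 27*x_2 - 69/4}.

The two bases agree; hence the ideals are identical.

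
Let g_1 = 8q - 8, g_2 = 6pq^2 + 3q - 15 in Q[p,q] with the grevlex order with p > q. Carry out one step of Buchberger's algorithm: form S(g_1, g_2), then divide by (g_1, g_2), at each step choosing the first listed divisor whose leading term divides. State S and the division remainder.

lcm(LM(g_1), LM(g_2)) = pq^2.
S = (lcm/LT(g_1))·g_1 − (lcm/LT(g_2))·g_2 = -pq - 1/2q + 5/2.
Reduce S modulo (g_1, g_2) in that order:
  leading term pq: subtract (-1/8p)·g_1 from -pq - 1/2q + 5/2 → -p - 1/2q + 5/2
  leading term p: no divisor's leading term divides it; move -p to the remainder.
  leading term q: subtract (-1/16)·g_1 from -1/2q + 5/2 → 2
  leading term 1: no divisor's leading term divides it; move 2 to the remainder.
The remainder -p + 2 is nonzero, so it would be added as the next basis element.

S(g_1, g_2) = -pq - 1/2q + 5/2; remainder on division = -p + 2.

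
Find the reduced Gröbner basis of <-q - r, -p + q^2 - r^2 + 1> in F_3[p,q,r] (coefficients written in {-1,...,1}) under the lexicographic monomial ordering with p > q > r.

G = {p - 1, q + r}

Buchberger's algorithm terminates because the ascending chain of leading-term ideals stabilizes.

f_1 = -q - r, LT = q.
f_2 = -p + q^2 - r^2 + 1, LT = p.

The S-polynomials (S(f_1,f_2)) all reduce to 0 modulo the current basis, so we have a Gröbner basis.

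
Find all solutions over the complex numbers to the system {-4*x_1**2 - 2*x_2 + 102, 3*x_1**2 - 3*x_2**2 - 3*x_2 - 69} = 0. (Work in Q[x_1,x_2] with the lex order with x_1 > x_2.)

{(-sqrt(107)/2, -5/2), (sqrt(107)/2, -5/2), (-5, 1), (5, 1)}

Compute a lex Gröbner basis by Buchberger's algorithm.
f_1 = -4*x_1**2 - 2*x_2 + 102, LT = x_1**2.
f_2 = 3*x_1**2 - 3*x_2**2 - 3*x_2 - 69, LT = x_1**2.

S(f_1,f_2): lcm = x_1**2. S = x_2**2 + 3/2*x_2 - 5/2.
  reduce S modulo (f_1, f_2):
  remainder x_2**2 + 3/2*x_2 - 5/2 ≠ 0; add h_3 = x_2**2 + 3/2*x_2 - 5/2 to the basis.

The other S-polynomials (S(f_1,h_3), S(f_2,h_3)) all reduce to 0 modulo the current basis, so we have a Gröbner basis.
Inter-reduce: drop elements whose leading term is divisible by another's, tail-reduce, and make monic.
Reduced Gröbner basis: {x_1**2 + 1/2*x_2 - 51/2, x_2**2 + 3/2*x_2 - 5/2}.

Since the basis is lex-ordered, x_2**2 + 3/2*x_2 - 5/2 is univariate in x_2. Its roots are {-5/2, 1}. Back-substituting each root into the other basis elements fixes the other coordinates.
  x_2 = -5/2: the earlier basis element becomes x_1**2 - 107/4 = 0, giving x_1 = -sqrt(107)/2, sqrt(107)/2 — points (-sqrt(107)/2, -5/2), (sqrt(107)/2, -5/2).
  x_2 = 1: the earlier basis element becomes x_1**2 - 25 = 0, giving x_1 = -5, 5 — points (-5, 1), (5, 1).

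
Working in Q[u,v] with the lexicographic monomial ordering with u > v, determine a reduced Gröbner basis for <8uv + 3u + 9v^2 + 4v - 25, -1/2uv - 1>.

The reduced Gröbner basis is the canonical form of the ideal for this ordering.

f_1 = 8uv + 3u + 9v^2 + 4v - 25, LT = uv.
f_2 = -1/2uv - 1, LT = uv.

S(f_1,f_2): lcm = uv. S = 3/8u + 9/8v^2 + 1/2v - 41/8.
  leading term u: no divisor's leading term divides it; move 3/8u to the remainder.
  leading term v^2: no divisor's leading term divides it; move 9/8v^2 to the remainder.
  leading term v: no divisor's leading term divides it; move 1/2v to the remainder.
  leading term 1: no divisor's leading term divides it; move -41/8 to the remainder.
  remainder 3/8u + 9/8v^2 + 1/2v - 41/8 ≠ 0; add g_3 = 3/8u + 9/8v^2 + 1/2v - 41/8 to the basis.

S(f_1,g_3): lcm = uv. S = 3/8u - 3v^3 - 5/24v^2 + 85/6v - 25/8.
  leading term u: subtract (1)·g_3 from 3/8u - 3v^3 - 5/24v^2 + 85/6v - 25/8 → -3v^3 - 4/3v^2 + 41/3v + 2
  leading term v^3: no divisor's leading term divides it; move -3v^3 to the remainder.
  leading term v^2: no divisor's leading term divides it; move -4/3v^2 to the remainder.
  leading term v: no divisor's leading term divides it; move 41/3v to the remainder.
  leading term 1: no divisor's leading term divides it; move 2 to the remainder.
  remainder -3v^3 - 4/3v^2 + 41/3v + 2 ≠ 0; add g_4 = -3v^3 - 4/3v^2 + 41/3v + 2 to the basis.

The other S-polynomials (S(f_2,g_3), S(f_1,g_4), S(f_2,g_4), S(g_3,g_4)) all reduce to 0 modulo the current basis, so we have a Gröbner basis.
Inter-reduce: drop elements whose leading term is divisible by another's, tail-reduce, and make monic.

G = {u + 3v^2 + 4/3v - 41/3, v^3 + 4/9v^2 - 41/9v - 2/3}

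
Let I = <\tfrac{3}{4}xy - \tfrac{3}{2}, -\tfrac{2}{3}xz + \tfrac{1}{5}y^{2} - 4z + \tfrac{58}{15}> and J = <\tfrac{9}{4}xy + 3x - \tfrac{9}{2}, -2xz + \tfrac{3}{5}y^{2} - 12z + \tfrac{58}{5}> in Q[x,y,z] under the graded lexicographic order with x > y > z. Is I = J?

Equality of ideals is decidable: compute both reduced Gröbner bases (unique for the ordering) and check whether they agree.
Buchberger on the first generating set:
f_1 = \tfrac{3}{4}xy - \tfrac{3}{2}, LT = xy.
f_2 = -\tfrac{2}{3}xz + \tfrac{1}{5}y^{2} - 4z + \tfrac{58}{15}, LT = xz.

S(f_1,f_2): lcm = xyz. S = \tfrac{3}{10}y^{3} - 6yz + \tfrac{29}{5}y - 2z.
  leading term y^{3}: no divisor's leading term divides it; move \tfrac{3}{10}y^{3} to the remainder.
  leading term yz: no divisor's leading term divides it; move -6yz to the remainder.
  leading term y: no divisor's leading term divides it; move \tfrac{29}{5}y to the remainder.
  leading term z: no divisor's leading term divides it; move -2z to the remainder.
  remainder \tfrac{3}{10}y^{3} - 6yz + \tfrac{29}{5}y - 2z ≠ 0; add g_3 = \tfrac{3}{10}y^{3} - 6yz + \tfrac{29}{5}y - 2z to the basis.

The other S-polynomials (S(f_1,g_3), S(f_2,g_3)) all reduce to 0 modulo the current basis, so we have a Gröbner basis.
Inter-reduce: drop elements whose leading term is divisible by another's, tail-reduce, and make monic.
Reduced Gröbner basis: {y^{3} - 20yz + \tfrac{58}{3}y - \tfrac{20}{3}z, xy - 2, xz - \tfrac{3}{10}y^{2} + 6z - \tfrac{29}{5}}.

Buchberger on the second generating set:
h_1 = \tfrac{9}{4}xy + 3x - \tfrac{9}{2}, LT = xy.
h_2 = -2xz + \tfrac{3}{5}y^{2} - 12z + \tfrac{58}{5}, LT = xz.

S(h_1,h_2): lcm = xyz. S = \tfrac{3}{10}y^{3} + \tfrac{4}{3}xz - 6yz + \tfrac{29}{5}y - 2z.
  leading term y^{3}: no divisor's leading term divides it; move \tfrac{3}{10}y^{3} to the remainder.
  leading term xz: subtract (-\tfrac{2}{3})·h_2 from \tfrac{4}{3}xz - 6yz + \tfrac{29}{5}y - 2z → \tfrac{2}{5}y^{2} - 6yz + \tfrac{29}{5}y - 10z + \tfrac{116}{15}
  leading term y^{2}: no divisor's leading term divides it; move \tfrac{2}{5}y^{2} to the remainder.
  leading term yz: no divisor's leading term divides it; move -6yz to the remainder.
  leading term y: no divisor's leading term divides it; move \tfrac{29}{5}y to the remainder.
  leading term z: no divisor's leading term divides it; move -10z to the remainder.
  leading term 1: no divisor's leading term divides it; move \tfrac{116}{15} to the remainder.
  remainder \tfrac{3}{10}y^{3} + \tfrac{2}{5}y^{2} - 6yz + \tfrac{29}{5}y - 10z + \tfrac{116}{15} ≠ 0; add k_3 = \tfrac{3}{10}y^{3} + \tfrac{2}{5}y^{2} - 6yz + \tfrac{29}{5}y - 10z + \tfrac{116}{15} to the basis.

The other S-polynomials (S(h_1,k_3), S(h_2,k_3)) all reduce to 0 modulo the current basis, so we have a Gröbner basis.
Inter-reduce: drop elements whose leading term is divisible by another's, tail-reduce, and make monic.
Reduced Gröbner basis: {y^{3} + \tfrac{4}{3}y^{2} - 20yz + \tfrac{58}{3}y - \tfrac{100}{3}z + \tfrac{232}{9}, xy + \tfrac{4}{3}x - 2, xz - \tfrac{3}{10}y^{2} + 6z - \tfrac{29}{5}}.

The bases are distinct; the ideals are different.

No, the ideals differ.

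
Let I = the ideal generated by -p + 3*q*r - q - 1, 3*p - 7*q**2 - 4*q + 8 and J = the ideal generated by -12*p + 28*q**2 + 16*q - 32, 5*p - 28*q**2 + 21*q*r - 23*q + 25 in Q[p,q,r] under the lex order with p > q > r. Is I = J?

Two ideals are equal iff their reduced Gröbner bases coincide (the reduced basis is unique for a fixed ordering).
Buchberger on the first generating set:
f_1 = -p + 3*q*r - q - 1, LT = p.
f_2 = 3*p - 7*q**2 - 4*q + 8, LT = p.

S(f_1,f_2): lcm = p. S = 7/3*q**2 - 3*q*r + 7/3*q - 5/3.
  leading term q**2: no divisor's leading term divides it; move 7/3*q**2 to the remainder.
  leading term q*r: no divisor's leading term divides it; move -3*q*r to the remainder.
  leading term q: no divisor's leading term divides it; move 7/3*q to the remainder.
  leading term 1: no divisor's leading term divides it; move -5/3 to the remainder.
  remainder 7/3*q**2 - 3*q*r + 7/3*q - 5/3 ≠ 0; add g_3 = 7/3*q**2 - 3*q*r + 7/3*q - 5/3 to the basis.

The other S-polynomials (S(f_1,g_3), S(f_2,g_3)) all reduce to 0 modulo the current basis, so we have a Gröbner basis.
Inter-reduce: drop elements whose leading term is divisible by another's, tail-reduce, and make monic.
Reduced Gröbner basis: {p - 3*q*r + q + 1, q**2 - 9/7*q*r + q - 5/7}.

Buchberger on the second generating set:
h_1 = -12*p + 28*q**2 + 16*q - 32, LT = p.
h_2 = 5*p - 28*q**2 + 21*q*r - 23*q + 25, LT = p.

S(h_1,h_2): lcm = p. S = 49/15*q**2 - 21/5*q*r + 49/15*q - 7/3.
  leading term q**2: no divisor's leading term divides it; move 49/15*q**2 to the remainder.
  leading term q*r: no divisor's leading term divides it; move -21/5*q*r to the remainder.
  leading term q: no divisor's leading term divides it; move 49/15*q to the remainder.
  leading term 1: no divisor's leading term divides it; move -7/3 to the remainder.
  remainder 49/15*q**2 - 21/5*q*r + 49/15*q - 7/3 ≠ 0; add k_3 = 49/15*q**2 - 21/5*q*r + 49/15*q - 7/3 to the basis.

The other S-polynomials (S(h_1,k_3), S(h_2,k_3)) all reduce to 0 modulo the current basis, so we have a Gröbner basis.
Inter-reduce: drop elements whose leading term is divisible by another's, tail-reduce, and make monic.
Reduced Gröbner basis: {p - 3*q*r + q + 1, q**2 - 9/7*q*r + q - 5/7}.

Same reduced basis, so the two generating sets span the same ideal.

Yes, the ideals are equal.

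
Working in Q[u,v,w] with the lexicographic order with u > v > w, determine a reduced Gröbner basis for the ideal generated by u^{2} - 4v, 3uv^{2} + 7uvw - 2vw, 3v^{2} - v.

G = {u^{2} - 4v, uv + \tfrac{92}{3}vw + \tfrac{14}{3}v, v^{2} - \tfrac{1}{3}v, vw^{2} + \tfrac{7}{23}vw + \tfrac{1}{46}v}

f_1 = u^{2} - 4v, LT = u^{2}.
f_2 = 3uv^{2} + 7uvw - 2vw, LT = uv^{2}.
f_3 = 3v^{2} - v, LT = v^{2}.

S(f_1,f_2): lcm = u^{2}v^{2}. S = -\tfrac{7}{3}u^{2}vw + \tfrac{2}{3}uvw - 4v^{3}.
  leading term u^{2}vw: subtract (-\tfrac{7}{3}vw)·f_1 from -\tfrac{7}{3}u^{2}vw + \tfrac{2}{3}uvw - 4v^{3} → \tfrac{2}{3}uvw - 4v^{3} - \tfrac{28}{3}v^{2}w
  leading term uvw: no divisor's leading term divides it; move \tfrac{2}{3}uvw to the remainder.
  leading term v^{3}: subtract (-\tfrac{4}{3}v)·f_3 from -4v^{3} - \tfrac{28}{3}v^{2}w → -\tfrac{28}{3}v^{2}w - \tfrac{4}{3}v^{2}
  leading term v^{2}w: subtract (-\tfrac{28}{9}w)·f_3 from -\tfrac{28}{3}v^{2}w - \tfrac{4}{3}v^{2} → -\tfrac{4}{3}v^{2} - \tfrac{28}{9}vw
  leading term v^{2}: subtract (-\tfrac{4}{9})·f_3 from -\tfrac{4}{3}v^{2} - \tfrac{28}{9}vw → -\tfrac{28}{9}vw - \tfrac{4}{9}v
  leading term vw: no divisor's leading term divides it; move -\tfrac{28}{9}vw to the remainder.
  leading term v: no divisor's leading term divides it; move -\tfrac{4}{9}v to the remainder.
  remainder \tfrac{2}{3}uvw - \tfrac{28}{9}vw - \tfrac{4}{9}v ≠ 0; add g_4 = \tfrac{2}{3}uvw - \tfrac{28}{9}vw - \tfrac{4}{9}v to the basis.

S(f_2,f_3): lcm = uv^{2}. S = \tfrac{7}{3}uvw + \tfrac{1}{3}uv - \tfrac{2}{3}vw.
  leading term uvw: subtract (\tfrac{7}{2})·g_4 from \tfrac{7}{3}uvw + \tfrac{1}{3}uv - \tfrac{2}{3}vw → \tfrac{1}{3}uv + \tfrac{92}{9}vw + \tfrac{14}{9}v
  leading term uv: no divisor's leading term divides it; move \tfrac{1}{3}uv to the remainder.
  leading term vw: no divisor's leading term divides it; move \tfrac{92}{9}vw to the remainder.
  leading term v: no divisor's leading term divides it; move \tfrac{14}{9}v to the remainder.
  remainder \tfrac{1}{3}uv + \tfrac{92}{9}vw + \tfrac{14}{9}v ≠ 0; add g_5 = \tfrac{1}{3}uv + \tfrac{92}{9}vw + \tfrac{14}{9}v to the basis.

S(f_2,g_4): lcm = uv^{2}w. S = \tfrac{7}{3}uvw^{2} + \tfrac{14}{3}v^{2}w + \tfrac{2}{3}v^{2} - \tfrac{2}{3}vw^{2}.
  leading term uvw^{2}: subtract (\tfrac{7}{2}w)·g_4 from \tfrac{7}{3}uvw^{2} + \tfrac{14}{3}v^{2}w + \tfrac{2}{3}v^{2} - \tfrac{2}{3}vw^{2} → \tfrac{14}{3}v^{2}w + \tfrac{2}{3}v^{2} + \tfrac{92}{9}vw^{2} + \tfrac{14}{9}vw
  leading term v^{2}w: subtract (\tfrac{14}{9}w)·f_3 from \tfrac{14}{3}v^{2}w + \tfrac{2}{3}v^{2} + \tfrac{92}{9}vw^{2} + \tfrac{14}{9}vw → \tfrac{2}{3}v^{2} + \tfrac{92}{9}vw^{2} + \tfrac{28}{9}vw
  leading term v^{2}: subtract (\tfrac{2}{9})·f_3 from \tfrac{2}{3}v^{2} + \tfrac{92}{9}vw^{2} + \tfrac{28}{9}vw → \tfrac{92}{9}vw^{2} + \tfrac{28}{9}vw + \tfrac{2}{9}v
  leading term vw^{2}: no divisor's leading term divides it; move \tfrac{92}{9}vw^{2} to the remainder.
  leading term vw: no divisor's leading term divides it; move \tfrac{28}{9}vw to the remainder.
  leading term v: no divisor's leading term divides it; move \tfrac{2}{9}v to the remainder.
  remainder \tfrac{92}{9}vw^{2} + \tfrac{28}{9}vw + \tfrac{2}{9}v ≠ 0; add g_6 = \tfrac{92}{9}vw^{2} + \tfrac{28}{9}vw + \tfrac{2}{9}v to the basis.

The other S-polynomials (S(f_1,f_3), S(f_1,g_4), S(f_3,g_4), S(f_1,g_5), S(f_2,g_5), S(f_3,g_5), S(g_4,g_5), S(f_1,g_6), S(f_2,g_6), S(f_3,g_6), S(g_4,g_6), S(g_5,g_6)) all reduce to 0 modulo the current basis, so we have a Gröbner basis.
Inter-reduce: drop elements whose leading term is divisible by another's, tail-reduce, and make monic.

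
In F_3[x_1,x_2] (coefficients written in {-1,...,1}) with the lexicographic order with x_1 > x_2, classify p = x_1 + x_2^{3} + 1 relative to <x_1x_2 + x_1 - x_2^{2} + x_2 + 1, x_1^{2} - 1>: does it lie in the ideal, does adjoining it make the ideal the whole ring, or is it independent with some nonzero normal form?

First compute the reduced Gröbner basis of I by Buchberger's algorithm.
f_1 = x_1x_2 + x_1 - x_2^{2} + x_2 + 1, LT = x_1x_2.
f_2 = x_1^{2} - 1, LT = x_1^{2}.

S(f_1,f_2): lcm = x_1^{2}x_2. S = x_1^{2} - x_1x_2^{2} + x_1x_2 + x_1 + x_2.
  leading term x_1^{2}: subtract (1)·f_2 from x_1^{2} - x_1x_2^{2} + x_1x_2 + x_1 + x_2 → -x_1x_2^{2} + x_1x_2 + x_1 + x_2 + 1
  leading term x_1x_2^{2}: subtract (-x_2)·f_1 from -x_1x_2^{2} + x_1x_2 + x_1 + x_2 + 1 → -x_1x_2 + x_1 - x_2^{3} + x_2^{2} - x_2 + 1
  leading term x_1x_2: subtract (-1)·f_1 from -x_1x_2 + x_1 - x_2^{3} + x_2^{2} - x_2 + 1 → -x_1 - x_2^{3} - 1
  leading term x_1: no divisor's leading term divides it; move -x_1 to the remainder.
  leading term x_2^{3}: no divisor's leading term divides it; move -x_2^{3} to the remainder.
  leading term 1: no divisor's leading term divides it; move -1 to the remainder.
  remainder -x_1 - x_2^{3} - 1 ≠ 0; add h_3 = -x_1 - x_2^{3} - 1 to the basis.

S(f_1,h_3): lcm = x_1x_2. S = x_1 - x_2^{4} - x_2^{2} + 1.
  leading term x_1: subtract (-1)·h_3 from x_1 - x_2^{4} - x_2^{2} + 1 → -x_2^{4} - x_2^{3} - x_2^{2}
  leading term x_2^{4}: no divisor's leading term divides it; move -x_2^{4} to the remainder.
  leading term x_2^{3}: no divisor's leading term divides it; move -x_2^{3} to the remainder.
  leading term x_2^{2}: no divisor's leading term divides it; move -x_2^{2} to the remainder.
  remainder -x_2^{4} - x_2^{3} - x_2^{2} ≠ 0; add h_4 = -x_2^{4} - x_2^{3} - x_2^{2} to the basis.

The other S-polynomials (S(f_2,h_3), S(f_1,h_4), S(f_2,h_4), S(h_3,h_4)) all reduce to 0 modulo the current basis, so we have a Gröbner basis.
Inter-reduce: drop elements whose leading term is divisible by another's, tail-reduce, and make monic.
Reduced Gröbner basis: {x_1 + x_2^{3} + 1, x_2^{4} + x_2^{3} + x_2^{2}}.
Label its elements g_1 = x_1 + x_2^{3} + 1, g_2 = x_2^{4} + x_2^{3} + x_2^{2}.

Reduce p = x_1 + x_2^{3} + 1 modulo G:
  leading term x_1: subtract (1)·g_1 from x_1 + x_2^{3} + 1 → 0
  normal form = 0.
Since the normal form is 0, p ∈ I.

x_1 + x_2^{3} + 1 lies in I (it reduces to 0).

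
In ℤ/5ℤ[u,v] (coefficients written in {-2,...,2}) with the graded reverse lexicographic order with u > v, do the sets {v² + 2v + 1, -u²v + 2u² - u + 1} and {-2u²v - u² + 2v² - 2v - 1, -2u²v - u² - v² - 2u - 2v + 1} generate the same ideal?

No, the ideals differ.

Since reduced Gröbner bases are canonical representatives of ideals under a given ordering, it suffices to compute and compare them.
Buchberger on the first generating set:
f_1 = v² + 2v + 1, LT = v².
f_2 = -u²v + 2u² - u + 1, LT = u²v.

S(f_1,f_2): lcm = u²v². S = -u²v + u² - uv + v.
  reduce S modulo (f_1, f_2):
  remainder -u² - uv + u + v - 1 ≠ 0; add g_3 = -u² - uv + u + v - 1 to the basis.

The other S-polynomials (S(f_1,g_3), S(f_2,g_3)) all reduce to 0 modulo the current basis, so we have a Gröbner basis.
Inter-reduce: drop elements whose leading term is divisible by another's, tail-reduce, and make monic.
Reduced Gröbner basis: {u² + uv - u - v + 1, v² + 2v + 1}.

Buchberger on the second generating set:
h_1 = -2u²v - u² + 2v² - 2v - 1, LT = u²v.
h_2 = -2u²v - u² - v² - 2u - 2v + 1, LT = u²v.

S(h_1,h_2): lcm = u²v. S = v² - u + 1.
  reduce S modulo (h_1, h_2):
  remainder v² - u + 1 ≠ 0; add k_3 = v² - u + 1 to the basis.

S(h_1,k_3): lcm = u²v². S = u³ - 2u²v - v³ - u² + v² - 2v.
  reduce S modulo (h_1, h_2, k_3):
  remainder u³ - uv - u + v + 2 ≠ 0; add k_4 = u³ - uv - u + v + 2 to the basis.

The other S-polynomials (S(h_2,k_3), S(h_1,k_4), S(h_2,k_4), S(k_3,k_4)) all reduce to 0 modulo the current basis, so we have a Gröbner basis.
Inter-reduce: drop elements whose leading term is divisible by another's, tail-reduce, and make monic.
Reduced Gröbner basis: {u³ - uv - u + v + 2, u²v - 2u² - u + v - 1, v² - u + 1}.

The bases are distinct; the ideals are different.
The same test decides containment: I ⊆ J iff every generator of I reduces to 0 modulo a Gröbner basis of J.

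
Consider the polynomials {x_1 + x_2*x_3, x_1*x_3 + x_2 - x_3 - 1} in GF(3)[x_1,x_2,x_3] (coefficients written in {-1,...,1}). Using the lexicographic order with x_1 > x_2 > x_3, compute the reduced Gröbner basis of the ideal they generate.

f_1 = x_1 + x_2*x_3, LT = x_1.
f_2 = x_1*x_3 + x_2 - x_3 - 1, LT = x_1*x_3.

S(f_1,f_2): lcm = x_1*x_3. S = x_2*x_3**2 - x_2 + x_3 + 1.
  leading term x_2*x_3**2: no divisor's leading term divides it; move x_2*x_3**2 to the remainder.
  leading term x_2: no divisor's leading term divides it; move -x_2 to the remainder.
  leading term x_3: no divisor's leading term divides it; move x_3 to the remainder.
  leading term 1: no divisor's leading term divides it; move 1 to the remainder.
  remainder x_2*x_3**2 - x_2 + x_3 + 1 ≠ 0; add g_3 = x_2*x_3**2 - x_2 + x_3 + 1 to the basis.

The other S-polynomials (S(f_1,g_3), S(f_2,g_3)) all reduce to 0 modulo the current basis, so we have a Gröbner basis.
Inter-reduce: drop elements whose leading term is divisible by another's, tail-reduce, and make monic.

G = {x_1 + x_2*x_3, x_2*x_3**2 - x_2 + x_3 + 1}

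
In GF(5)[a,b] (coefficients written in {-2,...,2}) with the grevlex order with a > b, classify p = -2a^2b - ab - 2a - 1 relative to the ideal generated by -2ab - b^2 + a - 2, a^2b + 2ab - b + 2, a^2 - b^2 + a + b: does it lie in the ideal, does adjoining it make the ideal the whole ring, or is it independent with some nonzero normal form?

-2a^2b - ab - 2a - 1 is independent of I; its normal form modulo I is 2b + 2.

First compute the reduced Gröbner basis of I by Buchberger's algorithm.
f_1 = -2ab - b^2 + a - 2, LT = ab.
f_2 = a^2b + 2ab - b + 2, LT = a^2b.
f_3 = a^2 - b^2 + a + b, LT = a^2.

S(f_1,f_2): lcm = a^2b. S = -2ab^2 + 2a^2 - 2ab + a + b - 2.
  leading term ab^2: subtract (b)·f_1 from -2ab^2 + 2a^2 - 2ab + a + b - 2 → b^3 + 2a^2 + 2ab + a - 2b - 2
  leading term b^3: no divisor's leading term divides it; move b^3 to the remainder.
  leading term a^2: subtract (2)·f_3 from 2a^2 + 2ab + a - 2b - 2 → 2ab + 2b^2 - a + b - 2
  leading term ab: subtract (-1)·f_1 from 2ab + 2b^2 - a + b - 2 → b^2 + b + 1
  leading term b^2: no divisor's leading term divides it; move b^2 to the remainder.
  leading term b: no divisor's leading term divides it; move b to the remainder.
  leading term 1: no divisor's leading term divides it; move 1 to the remainder.
  remainder b^3 + b^2 + b + 1 ≠ 0; add h_4 = b^3 + b^2 + b + 1 to the basis.

S(f_1,f_3): lcm = a^2b. S = -2ab^2 + b^3 + 2a^2 - ab - b^2 + a.
  leading term ab^2: subtract (b)·f_1 from -2ab^2 + b^3 + 2a^2 - ab - b^2 + a → 2b^3 + 2a^2 - 2ab - b^2 + a + 2b
  leading term b^3: subtract (2)·h_4 from 2b^3 + 2a^2 - 2ab - b^2 + a + 2b → 2a^2 - 2ab + 2b^2 + a - 2
  leading term a^2: subtract (2)·f_3 from 2a^2 - 2ab + 2b^2 + a - 2 → -2ab - b^2 - a - 2b - 2
  leading term ab: subtract (1)·f_1 from -2ab - b^2 - a - 2b - 2 → -2a - 2b
  leading term a: no divisor's leading term divides it; move -2a to the remainder.
  leading term b: no divisor's leading term divides it; move -2b to the remainder.
  remainder -2a - 2b ≠ 0; add h_5 = -2a - 2b to the basis.

S(f_1,h_4): lcm = ab^3. S = -2b^4 + ab^2 - ab + b^2 - a.
  leading term b^4: subtract (-2b)·h_4 from -2b^4 + ab^2 - ab + b^2 - a → ab^2 + 2b^3 - ab - 2b^2 - a + 2b
  leading term ab^2: subtract (2b)·f_1 from ab^2 + 2b^3 - ab - 2b^2 - a + 2b → -b^3 + 2ab - 2b^2 - a + b
  leading term b^3: subtract (-1)·h_4 from -b^3 + 2ab - 2b^2 - a + b → 2ab - b^2 - a + 2b + 1
  leading term ab: subtract (-1)·f_1 from 2ab - b^2 - a + 2b + 1 → -2b^2 + 2b - 1
  leading term b^2: no divisor's leading term divides it; move -2b^2 to the remainder.
  leading term b: no divisor's leading term divides it; move 2b to the remainder.
  leading term 1: no divisor's leading term divides it; move -1 to the remainder.
  remainder -2b^2 + 2b - 1 ≠ 0; add h_6 = -2b^2 + 2b - 1 to the basis.

The other S-polynomials (S(f_2,f_3), S(f_2,h_4), S(f_3,h_4), S(f_1,h_5), S(f_2,h_5), S(f_3,h_5), S(h_4,h_5), S(f_1,h_6), S(f_2,h_6), S(f_3,h_6), S(h_4,h_6), S(h_5,h_6)) all reduce to 0 modulo the current basis, so we have a Gröbner basis.
Inter-reduce: drop elements whose leading term is divisible by another's, tail-reduce, and make monic.
Reduced Gröbner basis: {b^2 - b - 2, a + b}.
Label its elements g_1 = b^2 - b - 2, g_2 = a + b.

Reduce p = -2a^2b - ab - 2a - 1 modulo G:
  leading term a^2b: subtract (-2ab)·g_2 from -2a^2b - ab - 2a - 1 → 2ab^2 - ab - 2a - 1
  leading term ab^2: subtract (2a)·g_1 from 2ab^2 - ab - 2a - 1 → ab + 2a - 1
  leading term ab: subtract (b)·g_2 from ab + 2a - 1 → -b^2 + 2a - 1
  leading term b^2: subtract (-1)·g_1 from -b^2 + 2a - 1 → 2a - b + 2
  leading term a: subtract (2)·g_2 from 2a - b + 2 → 2b + 2
  leading term b: no divisor's leading term divides it; move 2b to the remainder.
  leading term 1: no divisor's leading term divides it; move 2 to the remainder.
  normal form = 2b + 2.
The normal form is nonzero, so p ∉ I. Since p minus its normal form lies in I, I + (p) = I + (r) where r = 2b + 2; decide whether this ideal is the whole ring.
Run Buchberger on G together with r (pairs among the g_i already reduce to 0 since G is a Gröbner basis):
g_1 = b^2 - b - 2, LT = b^2.
g_2 = a + b, LT = a.
r = 2b + 2, LT = b.

The S-polynomials (S(g_1,g_2), S(g_1,r), S(g_2,r)) all reduce to 0 modulo the current basis, so we have a Gröbner basis.
Inter-reduce: drop elements whose leading term is divisible by another's, tail-reduce, and make monic.
Reduced Gröbner basis: {a - 1, b + 1}.
The reduced Gröbner basis of I + (p) is {a - 1, b + 1} ≠ {1}, a proper ideal, so the enlarged system stays consistent: p is independent of I, with normal form 2b + 2.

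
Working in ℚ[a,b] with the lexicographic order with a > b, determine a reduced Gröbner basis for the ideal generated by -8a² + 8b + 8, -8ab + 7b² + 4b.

G = {a² - b - 1, ab - ⅞b² - ½b, b³ - 8/49b² - 48/49b}

f_1 = -8a² + 8b + 8, LT = a².
f_2 = -8ab + 7b² + 4b, LT = ab.

S(f_1,f_2): lcm = a²b. S = ⅞ab² + ½ab - b² - b.
  leading term ab²: subtract (-7/64b)·f_2 from ⅞ab² + ½ab - b² - b → ½ab + 49/64b³ - 9/16b² - b
  leading term ab: subtract (-1/16)·f_2 from ½ab + 49/64b³ - 9/16b² - b → 49/64b³ - ⅛b² - ¾b
  leading term b³: no divisor's leading term divides it; move 49/64b³ to the remainder.
  leading term b²: no divisor's leading term divides it; move -⅛b² to the remainder.
  leading term b: no divisor's leading term divides it; move -¾b to the remainder.
  remainder 49/64b³ - ⅛b² - ¾b ≠ 0; add g_3 = 49/64b³ - ⅛b² - ¾b to the basis.

S(f_1,g_3): leading monomials are coprime, so the S-polynomial reduces to 0 (Buchberger's first criterion).
S(f_2,g_3): lcm = ab³. S = 8/49ab² + 48/49ab - ⅞b⁴ - ½b³.
  leading term ab²: subtract (-1/49b)·f_2 from 8/49ab² + 48/49ab - ⅞b⁴ - ½b³ → 48/49ab - ⅞b⁴ - 5/14b³ + 4/49b²
  leading term ab: subtract (-6/49)·f_2 from 48/49ab - ⅞b⁴ - 5/14b³ + 4/49b² → -⅞b⁴ - 5/14b³ + 46/49b² + 24/49b
  leading term b⁴: subtract (-8/7b)·g_3 from -⅞b⁴ - 5/14b³ + 46/49b² + 24/49b → -½b³ + 4/49b² + 24/49b
  leading term b³: subtract (-32/49)·g_3 from -½b³ + 4/49b² + 24/49b → 0
  remainder 0.

Every S-polynomial of the final basis reduces to 0, so we have a Gröbner basis.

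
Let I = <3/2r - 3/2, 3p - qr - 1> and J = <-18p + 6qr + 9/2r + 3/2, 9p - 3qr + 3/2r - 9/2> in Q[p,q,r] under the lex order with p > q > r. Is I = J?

Two ideals are equal iff their reduced Gröbner bases coincide (the reduced basis is unique for a fixed ordering).
Buchberger on the first generating set:
f_1 = 3/2r - 3/2, LT = r.
f_2 = 3p - qr - 1, LT = p.

The S-polynomials (S(f_1,f_2)) all reduce to 0 modulo the current basis, so we have a Gröbner basis.
Inter-reduce: drop elements whose leading term is divisible by another's, tail-reduce, and make monic.
Reduced Gröbner basis: {p - 1/3q - 1/3, r - 1}.

Buchberger on the second generating set:
h_1 = -18p + 6qr + 9/2r + 3/2, LT = p.
h_2 = 9p - 3qr + 3/2r - 9/2, LT = p.

S(h_1,h_2): lcm = p. S = -5/12r + 5/12.
  leading term r: no divisor's leading term divides it; move -5/12r to the remainder.
  leading term 1: no divisor's leading term divides it; move 5/12 to the remainder.
  remainder -5/12r + 5/12 ≠ 0; add k_3 = -5/12r + 5/12 to the basis.

The other S-polynomials (S(h_1,k_3), S(h_2,k_3)) all reduce to 0 modulo the current basis, so we have a Gröbner basis.
Inter-reduce: drop elements whose leading term is divisible by another's, tail-reduce, and make monic.
Reduced Gröbner basis: {p - 1/3q - 1/3, r - 1}.

Same reduced basis, so the two generating sets span the same ideal.

Yes, the ideals are equal.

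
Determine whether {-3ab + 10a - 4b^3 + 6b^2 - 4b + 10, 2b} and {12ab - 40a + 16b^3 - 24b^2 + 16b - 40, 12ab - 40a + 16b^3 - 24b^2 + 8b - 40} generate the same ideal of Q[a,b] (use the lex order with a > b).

Yes, the ideals are equal.

For a fixed monomial order, each ideal has a unique reduced Gröbner basis; comparing bases decides equality.
Buchberger on the first generating set:
f_1 = -3ab + 10a - 4b^3 + 6b^2 - 4b + 10, LT = ab.
f_2 = 2b, LT = b.

S(f_1,f_2): lcm = ab. S = -10/3a + 4/3b^3 - 2b^2 + 4/3b - 10/3.
  leading term a: no divisor's leading term divides it; move -10/3a to the remainder.
  leading term b^3: subtract (2/3b^2)·f_2 from 4/3b^3 - 2b^2 + 4/3b - 10/3 → -2b^2 + 4/3b - 10/3
  leading term b^2: subtract (-b)·f_2 from -2b^2 + 4/3b - 10/3 → 4/3b - 10/3
  leading term b: subtract (2/3)·f_2 from 4/3b - 10/3 → -10/3
  leading term 1: no divisor's leading term divides it; move -10/3 to the remainder.
  remainder -10/3a - 10/3 ≠ 0; add g_3 = -10/3a - 10/3 to the basis.

The other S-polynomials (S(f_1,g_3), S(f_2,g_3)) all reduce to 0 modulo the current basis, so we have a Gröbner basis.
Inter-reduce: drop elements whose leading term is divisible by another's, tail-reduce, and make monic.
Reduced Gröbner basis: {a + 1, b}.

Buchberger on the second generating set:
h_1 = 12ab - 40a + 16b^3 - 24b^2 + 16b - 40, LT = ab.
h_2 = 12ab - 40a + 16b^3 - 24b^2 + 8b - 40, LT = ab.

S(h_1,h_2): lcm = ab. S = 2/3b.
  leading term b: no divisor's leading term divides it; move 2/3b to the remainder.
  remainder 2/3b ≠ 0; add k_3 = 2/3b to the basis.

S(h_1,k_3): lcm = ab. S = -10/3a + 4/3b^3 - 2b^2 + 4/3b - 10/3.
  leading term a: no divisor's leading term divides it; move -10/3a to the remainder.
  leading term b^3: subtract (2b^2)·k_3 from 4/3b^3 - 2b^2 + 4/3b - 10/3 → -2b^2 + 4/3b - 10/3
  leading term b^2: subtract (-3b)·k_3 from -2b^2 + 4/3b - 10/3 → 4/3b - 10/3
  leading term b: subtract (2)·k_3 from 4/3b - 10/3 → -10/3
  leading term 1: no divisor's leading term divides it; move -10/3 to the remainder.
  remainder -10/3a - 10/3 ≠ 0; add k_4 = -10/3a - 10/3 to the basis.

The other S-polynomials (S(h_2,k_3), S(h_1,k_4), S(h_2,k_4), S(k_3,k_4)) all reduce to 0 modulo the current basis, so we have a Gröbner basis.
Inter-reduce: drop elements whose leading term is divisible by another's, tail-reduce, and make monic.
Reduced Gröbner basis: {a + 1, b}.

The two bases agree; hence the ideals are identical.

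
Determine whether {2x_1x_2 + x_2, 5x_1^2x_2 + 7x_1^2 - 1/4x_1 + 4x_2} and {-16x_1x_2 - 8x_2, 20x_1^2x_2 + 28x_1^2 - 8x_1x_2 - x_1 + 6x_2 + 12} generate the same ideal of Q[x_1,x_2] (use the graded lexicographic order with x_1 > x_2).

Two ideals are equal iff their reduced Gröbner bases coincide (the reduced basis is unique for a fixed ordering).
Buchberger on the first generating set:
f_1 = 2x_1x_2 + x_2, LT = x_1x_2.
f_2 = 5x_1^2x_2 + 7x_1^2 - 1/4x_1 + 4x_2, LT = x_1^2x_2.

S(f_1,f_2): lcm = x_1^2x_2. S = -7/5x_1^2 + 1/2x_1x_2 + 1/20x_1 - 4/5x_2.
  reduce S modulo (f_1, f_2):
  remainder -7/5x_1^2 + 1/20x_1 - 21/20x_2 ≠ 0; add g_3 = -7/5x_1^2 + 1/20x_1 - 21/20x_2 to the basis.

S(f_1,g_3): lcm = x_1^2x_2. S = 15/28x_1x_2 - 3/4x_2^2.
  reduce S modulo (f_1, f_2, g_3):
  remainder -3/4x_2^2 - 15/56x_2 ≠ 0; add g_4 = -3/4x_2^2 - 15/56x_2 to the basis.

The other S-polynomials (S(f_2,g_3), S(f_1,g_4), S(f_2,g_4), S(g_3,g_4)) all reduce to 0 modulo the current basis, so we have a Gröbner basis.
Inter-reduce: drop elements whose leading term is divisible by another's, tail-reduce, and make monic.
Reduced Gröbner basis: {x_1^2 - 1/28x_1 + 3/4x_2, x_1x_2 + 1/2x_2, x_2^2 + 5/14x_2}.

Buchberger on the second generating set:
h_1 = -16x_1x_2 - 8x_2, LT = x_1x_2.
h_2 = 20x_1^2x_2 + 28x_1^2 - 8x_1x_2 - x_1 + 6x_2 + 12, LT = x_1^2x_2.

S(h_1,h_2): lcm = x_1^2x_2. S = -7/5x_1^2 + 9/10x_1x_2 + 1/20x_1 - 3/10x_2 - 3/5.
  reduce S modulo (h_1, h_2):
  remainder -7/5x_1^2 + 1/20x_1 - 3/4x_2 - 3/5 ≠ 0; add k_3 = -7/5x_1^2 + 1/20x_1 - 3/4x_2 - 3/5 to the basis.

S(h_1,k_3): lcm = x_1^2x_2. S = 15/28x_1x_2 - 15/28x_2^2 - 3/7x_2.
  reduce S modulo (h_1, h_2, k_3):
  remainder -15/28x_2^2 - 39/56x_2 ≠ 0; add k_4 = -15/28x_2^2 - 39/56x_2 to the basis.

The other S-polynomials (S(h_2,k_3), S(h_1,k_4), S(h_2,k_4), S(k_3,k_4)) all reduce to 0 modulo the current basis, so we have a Gröbner basis.
Inter-reduce: drop elements whose leading term is divisible by another's, tail-reduce, and make monic.
Reduced Gröbner basis: {x_1^2 - 1/28x_1 + 15/28x_2 + 3/7, x_1x_2 + 1/2x_2, x_2^2 + 13/10x_2}.

These differ, so the ideals are not equal.

No, the ideals differ.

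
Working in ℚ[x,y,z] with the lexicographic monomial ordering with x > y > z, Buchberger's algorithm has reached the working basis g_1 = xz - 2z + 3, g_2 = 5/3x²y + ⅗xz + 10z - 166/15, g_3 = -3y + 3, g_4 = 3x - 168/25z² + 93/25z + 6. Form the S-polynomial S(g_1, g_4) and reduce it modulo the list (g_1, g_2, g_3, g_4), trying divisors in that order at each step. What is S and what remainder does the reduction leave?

lcm(LM(g_1), LM(g_4)) = xz.
S = (lcm/LT(g_1))·g_1 − (lcm/LT(g_4))·g_4 = 56/25z³ - 31/25z² - 4z + 3.
Reduce S modulo (g_1, g_2, g_3, g_4) in that order:
  leading term z³: no divisor's leading term divides it; move 56/25z³ to the remainder.
  leading term z²: no divisor's leading term divides it; move -31/25z² to the remainder.
  leading term z: no divisor's leading term divides it; move -4z to the remainder.
  leading term 1: no divisor's leading term divides it; move 3 to the remainder.
The remainder 56/25z³ - 31/25z² - 4z + 3 is nonzero, so it would be added as the next basis element.

S(g_1, g_4) = 56/25z³ - 31/25z² - 4z + 3; remainder on division = 56/25z³ - 31/25z² - 4z + 3.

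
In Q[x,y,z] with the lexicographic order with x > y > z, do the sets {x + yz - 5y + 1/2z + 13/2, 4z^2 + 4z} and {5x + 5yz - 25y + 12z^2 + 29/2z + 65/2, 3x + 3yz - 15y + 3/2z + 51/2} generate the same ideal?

No, the ideals differ.

Since reduced Gröbner bases are canonical representatives of ideals under a given ordering, it suffices to compute and compare them.
Buchberger on the first generating set:
f_1 = x + yz - 5y + 1/2z + 13/2, LT = x.
f_2 = 4z^2 + 4z, LT = z^2.

S(f_1,f_2): leading monomials are coprime, so the S-polynomial reduces to 0 (Buchberger's first criterion).
Every S-polynomial of the final basis reduces to 0, so we have a Gröbner basis.
Inter-reduce: drop elements whose leading term is divisible by another's, tail-reduce, and make monic.
Reduced Gröbner basis: {x + yz - 5y + 1/2z + 13/2, z^2 + z}.

Buchberger on the second generating set:
h_1 = 5x + 5yz - 25y + 12z^2 + 29/2z + 65/2, LT = x.
h_2 = 3x + 3yz - 15y + 3/2z + 51/2, LT = x.

S(h_1,h_2): lcm = x. S = 12/5z^2 + 12/5z - 2.
  leading term z^2: no divisor's leading term divides it; move 12/5z^2 to the remainder.
  leading term z: no divisor's leading term divides it; move 12/5z to the remainder.
  leading term 1: no divisor's leading term divides it; move -2 to the remainder.
  remainder 12/5z^2 + 12/5z - 2 ≠ 0; add k_3 = 12/5z^2 + 12/5z - 2 to the basis.

S(h_1,k_3): leading monomials are coprime, so the S-polynomial reduces to 0 (Buchberger's first criterion).
S(h_2,k_3): leading monomials are coprime, so the S-polynomial reduces to 0 (Buchberger's first criterion).
Every S-polynomial of the final basis reduces to 0, so we have a Gröbner basis.
Inter-reduce: drop elements whose leading term is divisible by another's, tail-reduce, and make monic.
Reduced Gröbner basis: {x + yz - 5y + 1/2z + 17/2, z^2 + z - 5/6}.

These differ, so the ideals are not equal.
The choice of monomial ordering does not affect the verdict — as long as both bases are computed under the same ordering, their equality decides ideal equality.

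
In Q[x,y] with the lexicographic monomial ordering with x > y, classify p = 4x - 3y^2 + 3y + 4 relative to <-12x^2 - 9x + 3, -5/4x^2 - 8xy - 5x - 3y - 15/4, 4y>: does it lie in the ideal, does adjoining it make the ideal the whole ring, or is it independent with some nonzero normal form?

First compute the reduced Gröbner basis of I by Buchberger's algorithm.
f_1 = -12x^2 - 9x + 3, LT = x^2.
f_2 = -5/4x^2 - 8xy - 5x - 3y - 15/4, LT = x^2.
f_3 = 4y, LT = y.

S(f_1,f_2): lcm = x^2. S = -32/5xy - 13/4x - 12/5y - 13/4.
  leading term xy: subtract (-8/5x)·f_3 from -32/5xy - 13/4x - 12/5y - 13/4 → -13/4x - 12/5y - 13/4
  leading term x: no divisor's leading term divides it; move -13/4x to the remainder.
  leading term y: subtract (-3/5)·f_3 from -12/5y - 13/4 → -13/4
  leading term 1: no divisor's leading term divides it; move -13/4 to the remainder.
  remainder -13/4x - 13/4 ≠ 0; add h_4 = -13/4x - 13/4 to the basis.

S(f_1,f_3): leading monomials are coprime, so the S-polynomial reduces to 0 (Buchberger's first criterion).
S(f_2,f_3): leading monomials are coprime, so the S-polynomial reduces to 0 (Buchberger's first criterion).
S(f_1,h_4): lcm = x^2. S = -1/4x - 1/4.
  leading term x: subtract (1/13)·h_4 from -1/4x - 1/4 → 0
  remainder 0.

S(f_2,h_4): lcm = x^2. S = 32/5xy + 3x + 12/5y + 3.
  leading term xy: subtract (8/5x)·f_3 from 32/5xy + 3x + 12/5y + 3 → 3x + 12/5y + 3
  leading term x: subtract (-12/13)·h_4 from 3x + 12/5y + 3 → 12/5y
  leading term y: subtract (3/5)·f_3 from 12/5y → 0
  remainder 0.

S(f_3,h_4): leading monomials are coprime, so the S-polynomial reduces to 0 (Buchberger's first criterion).
Every S-polynomial of the final basis reduces to 0, so we have a Gröbner basis.
Inter-reduce: drop elements whose leading term is divisible by another's, tail-reduce, and make monic.
Reduced Gröbner basis: {x + 1, y}.
Label its elements g_1 = x + 1, g_2 = y.

Reduce p = 4x - 3y^2 + 3y + 4 modulo G:
  leading term x: subtract (4)·g_1 from 4x - 3y^2 + 3y + 4 → -3y^2 + 3y
  leading term y^2: subtract (-3y)·g_2 from -3y^2 + 3y → 3y
  leading term y: subtract (3)·g_2 from 3y → 0
  normal form = 0.
Since the normal form is 0, p ∈ I.

4x - 3y^2 + 3y + 4 lies in I (it reduces to 0).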